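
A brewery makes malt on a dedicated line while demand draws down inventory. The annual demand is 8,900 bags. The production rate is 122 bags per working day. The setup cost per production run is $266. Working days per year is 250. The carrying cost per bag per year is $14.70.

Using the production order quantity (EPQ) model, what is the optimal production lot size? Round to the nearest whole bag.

674 bags

d = 8,900/250 = 35.6000 bags/day;  effective holding cost H(1 − d/p) = 14.7·(1 − 35.6000/122) = 10.41049
Q* = √(2DS / H_eff) = √(2·8,900·266 / 10.41049) ≈ 674.40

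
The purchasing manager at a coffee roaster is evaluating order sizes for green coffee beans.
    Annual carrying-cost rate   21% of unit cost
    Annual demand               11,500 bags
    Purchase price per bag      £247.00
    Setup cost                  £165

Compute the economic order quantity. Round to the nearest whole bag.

H = i·C = 0.21 × £247 = £51.8700 per bag-year
EOQ = √(2DS/H) = √(2 × 11,500 × 165 / 51.87)
    = √(73,163.68) ≈ 270.49

270 bags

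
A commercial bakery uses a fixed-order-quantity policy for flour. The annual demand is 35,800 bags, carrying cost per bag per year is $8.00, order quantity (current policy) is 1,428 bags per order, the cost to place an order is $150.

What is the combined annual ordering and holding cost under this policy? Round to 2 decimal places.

$9,472.50

Orders/yr = 35,800/1,428 = 25.070; ordering cost = 25.070 × $150 = $3,760.50
Average inventory = 1,428/2 = 714; holding cost = 714 × $8 = $5,712.00
Total = $3,760.50 + $5,712.00 = $9,472.50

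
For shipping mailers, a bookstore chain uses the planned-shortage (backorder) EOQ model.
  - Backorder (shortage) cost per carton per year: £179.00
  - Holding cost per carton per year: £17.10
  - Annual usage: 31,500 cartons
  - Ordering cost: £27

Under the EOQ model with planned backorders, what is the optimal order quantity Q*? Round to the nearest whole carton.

330 cartons

Q* = √(2DS/H) · √((H + b)/b)
   = √(2 × 31,500 × 27 / 17.1) · √((17.1 + 179) / 179)
   = 315.394 × 1.0467 ≈ 330.12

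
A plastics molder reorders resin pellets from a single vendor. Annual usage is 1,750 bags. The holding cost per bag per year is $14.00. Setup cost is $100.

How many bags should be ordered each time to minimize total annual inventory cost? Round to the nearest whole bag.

158 bags

Q* = √(2·D·S / H) = √(2·1,750·100 / 14) = √25,000.0 ≈ 158.11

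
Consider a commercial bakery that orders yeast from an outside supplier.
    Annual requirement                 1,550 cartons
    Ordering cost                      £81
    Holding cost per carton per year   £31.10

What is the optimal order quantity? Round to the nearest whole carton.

EOQ = √(2DS/H) = √(2 × 1,550 × 81 / 31.1)
    = √(8,073.95) ≈ 89.86

90 cartons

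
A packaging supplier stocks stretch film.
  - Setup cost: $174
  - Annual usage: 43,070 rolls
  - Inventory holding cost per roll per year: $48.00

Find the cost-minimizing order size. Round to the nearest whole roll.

559 rolls

Q* = √(2·D·S / H) = √(2·43,070·174 / 48) = √312,257.5 ≈ 558.80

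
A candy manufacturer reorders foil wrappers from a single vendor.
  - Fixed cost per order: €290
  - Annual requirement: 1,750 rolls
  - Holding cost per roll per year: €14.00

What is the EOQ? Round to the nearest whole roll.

269 rolls

EOQ = √(2DS/H) = √(2 × 1,750 × 290 / 14)
    = √(72,500.00) ≈ 269.26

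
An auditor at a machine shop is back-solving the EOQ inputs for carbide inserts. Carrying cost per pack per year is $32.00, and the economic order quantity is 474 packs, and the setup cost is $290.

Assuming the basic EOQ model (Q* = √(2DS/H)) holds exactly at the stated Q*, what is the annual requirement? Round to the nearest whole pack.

12,396 packs per year

EOQ relation: Q² = 2DS/H, so rearrange for the unknown.
D = Q²H / (2S) = 474² × 32 / (2 × 290) = 12,395.92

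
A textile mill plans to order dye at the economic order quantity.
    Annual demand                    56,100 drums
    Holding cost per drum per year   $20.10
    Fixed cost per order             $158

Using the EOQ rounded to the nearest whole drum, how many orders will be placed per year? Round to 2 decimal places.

59.74 orders per year

2DS/H = 2·56,100·158/20.1 = 881,970.15
EOQ = √881,970.15 ≈ 939.13 → Q = 939
N = D/Q = 56,100/939 ≈ 59.744 orders/yr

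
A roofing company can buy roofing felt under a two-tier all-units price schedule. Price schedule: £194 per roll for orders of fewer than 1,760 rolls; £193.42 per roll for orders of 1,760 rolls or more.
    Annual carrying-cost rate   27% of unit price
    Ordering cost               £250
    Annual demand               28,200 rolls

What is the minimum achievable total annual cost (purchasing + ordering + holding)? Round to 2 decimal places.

H₁ = 27%×£194 = £52.3800;  H₂ = 27%×£193.42 = £52.2234
EOQ₁ = √(2×28,200×250/52.3800) = 518.83  (< 1,760, feasible at tier 1)
EOQ₂ = √(2×28,200×250/52.2234) = 519.61  (< 1,760 → use Q = 1,760 at tier-2 price)
TC(tier 1 (EOQ₁), Q≈518.8) = £5,497,976.42
TC(tier 2, Q≈1,760.0) = £5,504,406.27
Minimum at tier 1 (EOQ₁): £5,497,976.42

£5,497,976.42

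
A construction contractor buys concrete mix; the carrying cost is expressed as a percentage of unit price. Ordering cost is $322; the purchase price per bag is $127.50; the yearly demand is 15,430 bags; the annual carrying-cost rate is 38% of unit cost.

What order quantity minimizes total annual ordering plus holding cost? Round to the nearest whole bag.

H = i·C = 0.38 × $127.5 = $48.4500 per bag-year
EOQ = √(2DS/H) = √(2 × 15,430 × 322 / 48.45)
    = √(205,096.39) ≈ 452.88

453 bags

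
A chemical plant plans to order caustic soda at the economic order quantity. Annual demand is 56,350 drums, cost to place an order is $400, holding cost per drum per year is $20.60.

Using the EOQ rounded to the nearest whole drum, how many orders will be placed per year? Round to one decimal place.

Q* = √(2·D·S / H) = √(2·56,350·400 / 20.6) = √2,188,349.5 ≈ 1,479.31 → Q = 1,479
N = D/Q = 56,350/1,479 ≈ 38.100 orders/yr

38.1 orders per year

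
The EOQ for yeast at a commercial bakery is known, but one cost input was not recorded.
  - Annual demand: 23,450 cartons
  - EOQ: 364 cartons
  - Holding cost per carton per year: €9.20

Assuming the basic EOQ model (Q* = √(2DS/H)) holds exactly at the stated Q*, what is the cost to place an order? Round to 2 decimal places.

EOQ relation: Q² = 2DS/H, so rearrange for the unknown.
S = Q²H / (2D) = 364² × 9.2 / (2 × 23,450) = 25.9907

€25.99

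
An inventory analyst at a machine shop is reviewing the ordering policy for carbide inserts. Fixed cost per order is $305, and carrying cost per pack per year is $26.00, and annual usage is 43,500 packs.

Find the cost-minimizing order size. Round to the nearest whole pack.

1,010 packs

Optimal lot size Q* = (2 × 43,500 × $305 / $26)^½ ≈ 1,010.24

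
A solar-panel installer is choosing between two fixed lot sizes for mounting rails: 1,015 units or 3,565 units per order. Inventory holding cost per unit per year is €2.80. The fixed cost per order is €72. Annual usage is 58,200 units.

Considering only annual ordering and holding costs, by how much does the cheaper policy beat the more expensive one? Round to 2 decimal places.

€616.95

Annual cost at Q: ordering D·S/Q plus holding Q·H/2.
TC(1,015) = (58,200/1,015)×72 + (1,015/2)×2.8 = €5,549.47
TC(3,565) = (58,200/3,565)×72 + (3,565/2)×2.8 = €6,166.43
Lots of 1,015 are cheaper by €616.95.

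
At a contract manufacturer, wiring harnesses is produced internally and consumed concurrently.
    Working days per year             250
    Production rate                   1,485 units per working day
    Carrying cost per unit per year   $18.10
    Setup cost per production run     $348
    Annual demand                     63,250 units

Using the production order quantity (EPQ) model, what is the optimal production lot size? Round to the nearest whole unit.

1,712 units

Daily demand d = 63,250/250 = 253.000; p = 1485; 1 − d/p = 0.82963
EPQ = √(2DS / (H(1 − d/p)))
    = √(2 × 63,250 × 348 / (18.1 × 0.82963)) ≈ 1,712.20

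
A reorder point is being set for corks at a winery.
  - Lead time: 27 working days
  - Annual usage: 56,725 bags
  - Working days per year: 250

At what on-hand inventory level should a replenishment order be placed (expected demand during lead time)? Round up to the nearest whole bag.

6,127 bags

Daily demand d = 56,725 / 250 = 226.900 bags/day
Demand during lead time = 226.900 × 27 = 6,126.30
Reorder point = 6,126.30 → round up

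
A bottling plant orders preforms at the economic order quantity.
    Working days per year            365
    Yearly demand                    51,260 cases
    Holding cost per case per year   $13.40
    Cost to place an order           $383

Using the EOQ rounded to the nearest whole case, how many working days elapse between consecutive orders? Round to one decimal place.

12.2 days

2DS/H = 2·51,260·383/13.4 = 2,930,235.82
EOQ = √2,930,235.82 ≈ 1,711.79 → Q = 1,712 cases
Cycle time = (working days × Q)/D = (365 × 1,712) / 51,260 = 12.190 days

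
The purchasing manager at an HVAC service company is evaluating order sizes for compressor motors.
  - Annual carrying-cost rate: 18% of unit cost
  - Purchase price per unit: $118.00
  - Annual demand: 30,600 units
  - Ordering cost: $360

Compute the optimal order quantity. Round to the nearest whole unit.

Holding cost per unit per year: H = 18% × $118 = $21.2400
Optimal lot size Q* = (2 × 30,600 × $360 / $21.24)^½ ≈ 1,018.47

1,018 units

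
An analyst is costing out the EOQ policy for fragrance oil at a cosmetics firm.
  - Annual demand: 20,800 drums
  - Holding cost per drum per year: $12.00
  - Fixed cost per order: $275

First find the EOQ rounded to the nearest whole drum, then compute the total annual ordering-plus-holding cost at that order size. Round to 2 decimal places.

Optimal lot size Q* = (2 × 20,800 × $275 / $12)^½ ≈ 976.39 → Q = 976 drums
Annual ordering cost = (D/Q)·S = (20,800/976) × 275 = $5,860.66
Annual holding cost  = (Q/2)·H = (976/2) × 12 = $5,856.00
Total = $5,860.66 + $5,856.00 = $11,716.66

$11,716.66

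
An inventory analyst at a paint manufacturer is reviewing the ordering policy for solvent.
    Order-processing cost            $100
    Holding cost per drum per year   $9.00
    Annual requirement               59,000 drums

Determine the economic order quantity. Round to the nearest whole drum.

1,145 drums

2DS/H = 2·59,000·100/9 = 1,311,111.11
EOQ = √1,311,111.11 ≈ 1,145.04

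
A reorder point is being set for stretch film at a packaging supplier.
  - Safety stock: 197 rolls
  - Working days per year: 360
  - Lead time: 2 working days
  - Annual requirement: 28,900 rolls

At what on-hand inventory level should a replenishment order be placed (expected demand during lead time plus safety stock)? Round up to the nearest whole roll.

358 rolls

Daily demand d = 28,900 / 360 = 80.278 rolls/day
Demand during lead time = 80.278 × 2 = 160.56
Reorder point = 160.56 + 197 = 357.56 → round up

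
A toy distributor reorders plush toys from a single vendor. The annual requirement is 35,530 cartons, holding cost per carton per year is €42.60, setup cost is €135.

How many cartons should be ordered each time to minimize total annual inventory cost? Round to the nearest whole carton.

EOQ = √(2DS/H) = √(2 × 35,530 × 135 / 42.6)
    = √(225,190.14) ≈ 474.54

475 cartons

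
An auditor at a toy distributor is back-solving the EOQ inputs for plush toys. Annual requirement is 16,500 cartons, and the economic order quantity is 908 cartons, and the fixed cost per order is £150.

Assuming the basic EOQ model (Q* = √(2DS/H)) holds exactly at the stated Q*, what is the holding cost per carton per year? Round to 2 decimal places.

EOQ relation: Q² = 2DS/H, so rearrange for the unknown.
H = 2DS / Q² = 2 × 16,500 × 150 / 908² = 6.0039

£6.00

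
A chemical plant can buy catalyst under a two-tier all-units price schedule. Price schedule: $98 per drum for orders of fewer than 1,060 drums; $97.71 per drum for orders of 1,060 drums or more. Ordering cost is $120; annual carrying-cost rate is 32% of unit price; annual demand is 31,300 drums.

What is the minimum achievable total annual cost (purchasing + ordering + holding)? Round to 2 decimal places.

H₁ = 32%×$98 = $31.3600;  H₂ = 32%×$97.71 = $31.2672
EOQ₁ = √(2×31,300×120/31.3600) = 489.43  (< 1,060, feasible at tier 1)
EOQ₂ = √(2×31,300×120/31.2672) = 490.15  (< 1,060 → use Q = 1,060 at tier-2 price)
TC(tier 1 (EOQ₁), Q≈489.4) = $3,082,748.50
TC(tier 2, Q≈1,060.0) = $3,078,438.01
Minimum at tier 2: $3,078,438.01

$3,078,438.01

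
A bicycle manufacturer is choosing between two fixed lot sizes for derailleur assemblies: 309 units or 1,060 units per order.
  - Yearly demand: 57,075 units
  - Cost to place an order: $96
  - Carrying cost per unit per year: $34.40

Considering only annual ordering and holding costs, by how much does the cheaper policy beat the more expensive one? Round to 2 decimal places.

TC(Q) = (D/Q)S + (Q/2)H
TC(309) = (57,075/309)×96 + (309/2)×34.4 = $23,046.84
TC(1,060) = (57,075/1,060)×96 + (1,060/2)×34.4 = $23,401.06
Cheaper: Q = 309.  Difference = $354.22

$354.22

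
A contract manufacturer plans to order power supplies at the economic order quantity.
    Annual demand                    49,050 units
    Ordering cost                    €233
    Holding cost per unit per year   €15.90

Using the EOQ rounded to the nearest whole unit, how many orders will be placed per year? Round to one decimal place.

40.9 orders per year

Optimal lot size Q* = (2 × 49,050 × €233 / €15.9)^½ ≈ 1,198.99 → Q = 1,199
Orders per year = D/Q = 49,050 / 1,199 = 40.909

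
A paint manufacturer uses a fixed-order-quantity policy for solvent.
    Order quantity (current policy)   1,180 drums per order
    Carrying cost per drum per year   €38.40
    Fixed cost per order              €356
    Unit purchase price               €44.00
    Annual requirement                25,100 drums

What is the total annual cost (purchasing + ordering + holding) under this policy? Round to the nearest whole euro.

Ordering: D/Q × S = 25,100/1,180 × €356 = €7,572.54
Holding:  Q/2 × H = 1,180/2 × €38.4 = €22,656.00
Purchase cost = D·C = 25,100 × 44 = €1,104,400.00
Total = €7,572.54 + €22,656.00 + €1,104,400.00 = €1,134,628.54

€1,134,629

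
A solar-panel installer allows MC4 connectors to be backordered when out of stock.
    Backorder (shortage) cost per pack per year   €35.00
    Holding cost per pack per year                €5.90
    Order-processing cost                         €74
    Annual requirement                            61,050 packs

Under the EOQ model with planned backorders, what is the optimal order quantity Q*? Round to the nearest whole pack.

Basic EOQ = √(2·61,050·74/5.9) = 1,237.507
Backorder adjustment √((H+b)/b) = √((5.9+35)/35) = 1.0810
Q* = 1,237.507 × 1.0810 ≈ 1,337.75

1,338 packs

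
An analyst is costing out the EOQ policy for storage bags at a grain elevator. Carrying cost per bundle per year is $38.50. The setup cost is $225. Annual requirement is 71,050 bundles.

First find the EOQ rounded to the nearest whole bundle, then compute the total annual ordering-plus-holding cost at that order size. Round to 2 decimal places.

EOQ = √(2DS/H) = √(2 × 71,050 × 225 / 38.5)
    = √(830,454.55) ≈ 911.29 → Q = 911 bundles
Orders/yr = 71,050/911 = 77.991; ordering cost = 77.991 × $225 = $17,548.02
Average inventory = 911/2 = 455.5; holding cost = 455.5 × $38.5 = $17,536.75
Total = $17,548.02 + $17,536.75 = $35,084.77

$35,084.77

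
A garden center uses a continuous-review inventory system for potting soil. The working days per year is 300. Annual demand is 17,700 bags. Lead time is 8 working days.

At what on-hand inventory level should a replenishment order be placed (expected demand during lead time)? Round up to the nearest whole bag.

472 bags

Daily demand d = 17,700 / 300 = 59.000 bags/day
Demand during lead time = 59.000 × 8 = 472.00
Reorder point = 472.00 → round up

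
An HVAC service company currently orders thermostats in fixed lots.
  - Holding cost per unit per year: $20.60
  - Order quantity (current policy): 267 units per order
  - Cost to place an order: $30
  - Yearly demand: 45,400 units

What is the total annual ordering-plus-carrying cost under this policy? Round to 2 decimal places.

$7,851.22

Annual ordering cost = (D/Q)·S = (45,400/267) × 30 = $5,101.12
Annual holding cost  = (Q/2)·H = (267/2) × 20.6 = $2,750.10
Total = $5,101.12 + $2,750.10 = $7,851.22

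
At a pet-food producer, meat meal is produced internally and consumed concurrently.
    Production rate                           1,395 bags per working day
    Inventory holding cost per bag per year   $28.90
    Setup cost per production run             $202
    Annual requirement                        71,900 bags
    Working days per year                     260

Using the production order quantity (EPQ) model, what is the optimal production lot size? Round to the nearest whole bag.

Daily demand d = 71,900/260 = 276.538; p = 1395; 1 − d/p = 0.80176
EPQ = √(2DS / (H(1 − d/p)))
    = √(2 × 71,900 × 202 / (28.9 × 0.80176)) ≈ 1,119.65

1,120 bags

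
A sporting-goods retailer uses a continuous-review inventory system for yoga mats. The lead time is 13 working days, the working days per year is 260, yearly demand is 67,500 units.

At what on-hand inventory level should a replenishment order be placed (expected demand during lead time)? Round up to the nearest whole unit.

3,375 units

Daily demand d = 67,500 / 260 = 259.615 units/day
Demand during lead time = 259.615 × 13 = 3,375.00
Reorder point = 3,375.00 → round up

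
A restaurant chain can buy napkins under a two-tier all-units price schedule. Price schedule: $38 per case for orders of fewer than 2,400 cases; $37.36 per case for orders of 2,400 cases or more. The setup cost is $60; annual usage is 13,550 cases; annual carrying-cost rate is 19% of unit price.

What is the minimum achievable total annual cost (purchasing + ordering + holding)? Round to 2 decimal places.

H₁ = 19%×$38 = $7.2200;  H₂ = 19%×$37.36 = $7.0984
EOQ₁ = √(2×13,550×60/7.2200) = 474.56  (< 2,400, feasible at tier 1)
EOQ₂ = √(2×13,550×60/7.0984) = 478.61  (< 2,400 → use Q = 2,400 at tier-2 price)
TC(tier 1 (EOQ₁), Q≈474.6) = $518,326.33
TC(tier 2, Q≈2,400.0) = $515,084.83
Minimum at tier 2: $515,084.83

$515,084.83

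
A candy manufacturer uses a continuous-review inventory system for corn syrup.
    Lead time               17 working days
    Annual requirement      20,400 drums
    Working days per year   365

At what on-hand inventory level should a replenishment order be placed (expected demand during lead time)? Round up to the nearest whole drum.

951 drums

Daily demand d = 20,400 / 365 = 55.890 drums/day
Demand during lead time = 55.890 × 17 = 950.14
Reorder point = 950.14 → round up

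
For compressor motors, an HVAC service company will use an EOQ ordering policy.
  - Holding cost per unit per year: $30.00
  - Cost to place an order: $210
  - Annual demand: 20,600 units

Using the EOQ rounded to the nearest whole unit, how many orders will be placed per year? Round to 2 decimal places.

38.36 orders per year

2DS/H = 2·20,600·210/30 = 288,400.00
EOQ = √288,400.00 ≈ 537.03 → Q = 537
N = D/Q = 20,600/537 ≈ 38.361 orders/yr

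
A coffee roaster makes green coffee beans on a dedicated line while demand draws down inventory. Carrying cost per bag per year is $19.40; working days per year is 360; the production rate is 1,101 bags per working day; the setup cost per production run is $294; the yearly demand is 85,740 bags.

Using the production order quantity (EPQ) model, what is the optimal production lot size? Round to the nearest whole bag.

d = 85,740/360 = 238.1667 bags/day;  effective holding cost H(1 − d/p) = 19.4·(1 − 238.1667/1101) = 15.20342
Q* = √(2DS / H_eff) = √(2·85,740·294 / 15.20342) ≈ 1,821.00

1,821 bags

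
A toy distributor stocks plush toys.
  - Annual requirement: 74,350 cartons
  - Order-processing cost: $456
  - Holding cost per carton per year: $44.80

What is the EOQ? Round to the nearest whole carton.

1,230 cartons

EOQ = √(2DS/H) = √(2 × 74,350 × 456 / 44.8)
    = √(1,513,553.57) ≈ 1,230.27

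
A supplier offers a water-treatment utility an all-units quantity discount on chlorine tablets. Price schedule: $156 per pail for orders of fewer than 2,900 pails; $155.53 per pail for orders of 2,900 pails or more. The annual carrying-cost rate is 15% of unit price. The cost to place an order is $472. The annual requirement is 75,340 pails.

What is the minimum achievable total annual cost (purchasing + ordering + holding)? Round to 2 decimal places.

$11,763,720.21

H₁ = 15%×$156 = $23.4000;  H₂ = 15%×$155.53 = $23.3295
EOQ₁ = √(2×75,340×472/23.4000) = 1,743.38  (< 2,900, feasible at tier 1)
EOQ₂ = √(2×75,340×472/23.3295) = 1,746.01  (< 2,900 → use Q = 2,900 at tier-2 price)
TC(tier 1 (EOQ₁), Q≈1,743.4) = $11,793,834.98
TC(tier 2, Q≈2,900.0) = $11,763,720.21
Minimum at tier 2: $11,763,720.21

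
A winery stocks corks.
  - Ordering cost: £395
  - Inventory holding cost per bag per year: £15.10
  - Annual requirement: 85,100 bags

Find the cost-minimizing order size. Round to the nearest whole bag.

2,110 bags

EOQ = √(2DS/H) = √(2 × 85,100 × 395 / 15.1)
    = √(4,452,251.66) ≈ 2,110.04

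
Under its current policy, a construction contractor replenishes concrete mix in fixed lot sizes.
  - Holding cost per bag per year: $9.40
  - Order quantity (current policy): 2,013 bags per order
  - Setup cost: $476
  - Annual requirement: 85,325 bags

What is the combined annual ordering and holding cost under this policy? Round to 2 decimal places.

$29,637.30

Annual ordering cost = (D/Q)·S = (85,325/2,013) × 476 = $20,176.20
Annual holding cost  = (Q/2)·H = (2,013/2) × 9.4 = $9,461.10
Total = $20,176.20 + $9,461.10 = $29,637.30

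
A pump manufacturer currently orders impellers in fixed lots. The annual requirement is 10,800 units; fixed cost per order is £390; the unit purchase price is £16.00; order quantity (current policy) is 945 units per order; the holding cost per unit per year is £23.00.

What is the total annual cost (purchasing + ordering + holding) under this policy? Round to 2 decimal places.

Orders/yr = 10,800/945 = 11.429; ordering cost = 11.429 × £390 = £4,457.14
Average inventory = 945/2 = 472.5; holding cost = 472.5 × £23 = £10,867.50
Purchase cost = D·C = 10,800 × 16 = £172,800.00
Total = £4,457.14 + £10,867.50 + £172,800.00 = £188,124.64

£188,124.64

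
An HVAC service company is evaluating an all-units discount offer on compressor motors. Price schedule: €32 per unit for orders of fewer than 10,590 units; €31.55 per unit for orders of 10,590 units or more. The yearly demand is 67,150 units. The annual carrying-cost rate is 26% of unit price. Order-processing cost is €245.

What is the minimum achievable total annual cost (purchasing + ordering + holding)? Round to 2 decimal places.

€2,163,570.90

H₁ = 26%×€32 = €8.3200;  H₂ = 26%×€31.55 = €8.2030
EOQ₁ = √(2×67,150×245/8.3200) = 1,988.65  (< 10,590, feasible at tier 1)
EOQ₂ = √(2×67,150×245/8.2030) = 2,002.79  (< 10,590 → use Q = 10,590 at tier-2 price)
TC(tier 1 (EOQ₁), Q≈1,988.7) = €2,165,345.61
TC(tier 2, Q≈10,590.0) = €2,163,570.90
Minimum at tier 2: €2,163,570.90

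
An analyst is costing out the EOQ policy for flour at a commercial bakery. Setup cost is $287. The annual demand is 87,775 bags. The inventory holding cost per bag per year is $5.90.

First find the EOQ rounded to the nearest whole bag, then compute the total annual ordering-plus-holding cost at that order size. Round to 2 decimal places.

$17,241.20

2DS/H = 2·87,775·287/5.9 = 8,539,466.10
EOQ = √8,539,466.10 ≈ 2,922.24 → Q = 2,922 bags
Ordering: D/Q × S = 87,775/2,922 × $287 = $8,621.30
Holding:  Q/2 × H = 2,922/2 × $5.9 = $8,619.90
Total = $8,621.30 + $8,619.90 = $17,241.20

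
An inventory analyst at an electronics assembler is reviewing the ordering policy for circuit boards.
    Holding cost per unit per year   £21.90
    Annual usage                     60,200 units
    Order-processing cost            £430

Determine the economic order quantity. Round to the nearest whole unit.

1,538 units

Optimal lot size Q* = (2 × 60,200 × £430 / £21.9)^½ ≈ 1,537.54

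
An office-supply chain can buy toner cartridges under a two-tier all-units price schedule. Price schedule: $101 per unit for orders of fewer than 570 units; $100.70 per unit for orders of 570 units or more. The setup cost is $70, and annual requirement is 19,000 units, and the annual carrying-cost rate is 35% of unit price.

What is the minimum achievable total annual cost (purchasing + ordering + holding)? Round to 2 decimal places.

H₁ = 35%×$101 = $35.3500;  H₂ = 35%×$100.70 = $35.2450
EOQ₁ = √(2×19,000×70/35.3500) = 274.31  (< 570, feasible at tier 1)
EOQ₂ = √(2×19,000×70/35.2450) = 274.72  (< 570 → use Q = 570 at tier-2 price)
TC(tier 1 (EOQ₁), Q≈274.3) = $1,928,696.96
TC(tier 2, Q≈570.0) = $1,925,678.16
Minimum at tier 2: $1,925,678.16

$1,925,678.16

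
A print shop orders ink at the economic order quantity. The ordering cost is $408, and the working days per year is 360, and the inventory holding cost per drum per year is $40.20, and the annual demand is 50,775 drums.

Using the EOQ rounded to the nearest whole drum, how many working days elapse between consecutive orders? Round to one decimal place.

EOQ = √(2DS/H) = √(2 × 50,775 × 408 / 40.2)
    = √(1,030,656.72) ≈ 1,015.21 → Q = 1,015 drums
Days between orders = 360 / (D/Q) = 360 / 50.025 ≈ 7.196

7.2 days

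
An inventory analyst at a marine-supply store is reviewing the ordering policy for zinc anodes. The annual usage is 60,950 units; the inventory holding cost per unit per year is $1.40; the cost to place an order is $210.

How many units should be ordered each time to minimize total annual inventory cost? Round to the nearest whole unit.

2DS/H = 2·60,950·210/1.4 = 18,285,000.00
EOQ = √18,285,000.00 ≈ 4,276.10

4,276 units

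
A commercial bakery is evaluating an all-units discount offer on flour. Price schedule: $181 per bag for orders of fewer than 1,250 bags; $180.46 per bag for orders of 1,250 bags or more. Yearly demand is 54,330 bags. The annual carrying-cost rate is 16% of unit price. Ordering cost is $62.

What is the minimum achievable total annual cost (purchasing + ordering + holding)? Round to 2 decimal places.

H₁ = 16%×$181 = $28.9600;  H₂ = 16%×$180.46 = $28.8736
EOQ₁ = √(2×54,330×62/28.9600) = 482.32  (< 1,250, feasible at tier 1)
EOQ₂ = √(2×54,330×62/28.8736) = 483.04  (< 1,250 → use Q = 1,250 at tier-2 price)
TC(tier 1 (EOQ₁), Q≈482.3) = $9,847,697.86
TC(tier 2, Q≈1,250.0) = $9,825,132.57
Minimum at tier 2: $9,825,132.57

$9,825,132.57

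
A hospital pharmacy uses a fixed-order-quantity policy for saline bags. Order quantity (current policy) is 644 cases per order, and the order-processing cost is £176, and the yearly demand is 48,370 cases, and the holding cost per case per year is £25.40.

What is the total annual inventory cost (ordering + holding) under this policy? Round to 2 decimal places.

Annual ordering cost = (D/Q)·S = (48,370/644) × 176 = £13,219.13
Annual holding cost  = (Q/2)·H = (644/2) × 25.4 = £8,178.80
Total = £13,219.13 + £8,178.80 = £21,397.93

£21,397.93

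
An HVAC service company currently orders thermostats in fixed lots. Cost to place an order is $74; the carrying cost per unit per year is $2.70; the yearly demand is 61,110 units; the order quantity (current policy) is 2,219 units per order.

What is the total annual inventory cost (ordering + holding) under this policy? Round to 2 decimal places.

$5,033.57

Orders/yr = 61,110/2,219 = 27.539; ordering cost = 27.539 × $74 = $2,037.92
Average inventory = 2,219/2 = 1109.5; holding cost = 1109.5 × $2.7 = $2,995.65
Total = $2,037.92 + $2,995.65 = $5,033.57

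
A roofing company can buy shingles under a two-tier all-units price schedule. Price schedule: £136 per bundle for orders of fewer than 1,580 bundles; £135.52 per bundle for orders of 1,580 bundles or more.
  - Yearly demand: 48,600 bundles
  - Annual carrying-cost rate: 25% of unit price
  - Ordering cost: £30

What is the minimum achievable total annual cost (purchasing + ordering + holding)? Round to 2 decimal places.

H₁ = 25%×£136 = £34.0000;  H₂ = 25%×£135.52 = £33.8800
EOQ₁ = √(2×48,600×30/34.0000) = 292.86  (< 1,580, feasible at tier 1)
EOQ₂ = √(2×48,600×30/33.8800) = 293.37  (< 1,580 → use Q = 1,580 at tier-2 price)
TC(tier 1 (EOQ₁), Q≈292.9) = £6,619,557.11
TC(tier 2, Q≈1,580.0) = £6,613,959.98
Minimum at tier 2: £6,613,959.98

£6,613,959.98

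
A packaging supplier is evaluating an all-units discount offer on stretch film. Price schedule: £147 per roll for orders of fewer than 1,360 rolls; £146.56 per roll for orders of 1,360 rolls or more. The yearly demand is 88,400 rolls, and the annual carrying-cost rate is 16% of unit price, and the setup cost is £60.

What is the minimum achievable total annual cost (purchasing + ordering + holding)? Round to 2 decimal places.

£12,975,749.73

H₁ = 16%×£147 = £23.5200;  H₂ = 16%×£146.56 = £23.4496
EOQ₁ = √(2×88,400×60/23.5200) = 671.58  (< 1,360, feasible at tier 1)
EOQ₂ = √(2×88,400×60/23.4496) = 672.59  (< 1,360 → use Q = 1,360 at tier-2 price)
TC(tier 1 (EOQ₁), Q≈671.6) = £13,010,595.57
TC(tier 2, Q≈1,360.0) = £12,975,749.73
Minimum at tier 2: £12,975,749.73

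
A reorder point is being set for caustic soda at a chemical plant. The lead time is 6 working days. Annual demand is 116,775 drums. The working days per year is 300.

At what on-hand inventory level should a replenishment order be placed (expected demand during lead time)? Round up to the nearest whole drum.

2,336 drums

Daily demand d = 116,775 / 300 = 389.250 drums/day
Demand during lead time = 389.250 × 6 = 2,335.50
Reorder point = 2,335.50 → round up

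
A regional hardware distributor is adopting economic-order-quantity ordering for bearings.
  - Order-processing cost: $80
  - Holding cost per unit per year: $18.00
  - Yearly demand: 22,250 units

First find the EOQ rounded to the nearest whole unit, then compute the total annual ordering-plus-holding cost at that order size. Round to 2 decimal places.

Optimal lot size Q* = (2 × 22,250 × $80 / $18)^½ ≈ 444.72 → Q = 445 units
Annual ordering cost = (D/Q)·S = (22,250/445) × 80 = $4,000.00
Annual holding cost  = (Q/2)·H = (445/2) × 18 = $4,005.00
Total = $4,000.00 + $4,005.00 = $8,005.00

$8,005.00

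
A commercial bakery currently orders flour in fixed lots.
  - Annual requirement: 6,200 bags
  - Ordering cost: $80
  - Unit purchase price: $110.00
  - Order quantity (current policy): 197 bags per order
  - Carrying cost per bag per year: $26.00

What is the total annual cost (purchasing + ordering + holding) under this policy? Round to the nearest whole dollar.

$687,079

Orders/yr = 6,200/197 = 31.472; ordering cost = 31.472 × $80 = $2,517.77
Average inventory = 197/2 = 98.5; holding cost = 98.5 × $26 = $2,561.00
Purchase cost = D·C = 6,200 × 110 = $682,000.00
Total = $2,517.77 + $2,561.00 + $682,000.00 = $687,078.77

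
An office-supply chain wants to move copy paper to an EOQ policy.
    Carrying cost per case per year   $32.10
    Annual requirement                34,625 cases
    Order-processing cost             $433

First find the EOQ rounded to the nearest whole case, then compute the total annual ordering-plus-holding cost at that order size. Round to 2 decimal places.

EOQ = √(2DS/H) = √(2 × 34,625 × 433 / 32.1)
    = √(934,119.94) ≈ 966.50 → Q = 966 cases
Annual ordering cost = (D/Q)·S = (34,625/966) × 433 = $15,520.32
Annual holding cost  = (Q/2)·H = (966/2) × 32.1 = $15,504.30
Total = $15,520.32 + $15,504.30 = $31,024.62

$31,024.62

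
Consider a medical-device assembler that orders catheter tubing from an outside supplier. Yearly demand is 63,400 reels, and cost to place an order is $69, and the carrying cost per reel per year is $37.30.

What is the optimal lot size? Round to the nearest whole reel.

2DS/H = 2·63,400·69/37.3 = 234,563.00
EOQ = √234,563.00 ≈ 484.32

484 reels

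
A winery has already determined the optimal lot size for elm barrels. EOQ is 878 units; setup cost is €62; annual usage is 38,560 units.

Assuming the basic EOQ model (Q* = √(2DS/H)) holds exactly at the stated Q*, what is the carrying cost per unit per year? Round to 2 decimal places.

€6.20

EOQ relation: Q² = 2DS/H, so rearrange for the unknown.
H = 2DS / Q² = 2 × 38,560 × 62 / 878² = 6.2025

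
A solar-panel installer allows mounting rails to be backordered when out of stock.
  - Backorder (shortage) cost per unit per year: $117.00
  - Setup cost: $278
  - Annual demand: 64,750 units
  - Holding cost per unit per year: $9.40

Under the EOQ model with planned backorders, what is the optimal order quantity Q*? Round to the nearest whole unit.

Q* = √(2DS/H) · √((H + b)/b)
   = √(2 × 64,750 × 278 / 9.4) · √((9.4 + 117) / 117)
   = 1,957.011 × 1.0394 ≈ 2,034.11

2,034 units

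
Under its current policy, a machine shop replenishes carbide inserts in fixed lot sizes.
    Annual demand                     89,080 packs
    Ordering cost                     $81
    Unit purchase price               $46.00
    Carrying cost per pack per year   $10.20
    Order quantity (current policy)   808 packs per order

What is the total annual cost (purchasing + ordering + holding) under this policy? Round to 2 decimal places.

Orders/yr = 89,080/808 = 110.248; ordering cost = 110.248 × $81 = $8,930.05
Average inventory = 808/2 = 404; holding cost = 404 × $10.2 = $4,120.80
Purchase cost = D·C = 89,080 × 46 = $4,097,680.00
Total = $8,930.05 + $4,120.80 + $4,097,680.00 = $4,110,730.85

$4,110,730.85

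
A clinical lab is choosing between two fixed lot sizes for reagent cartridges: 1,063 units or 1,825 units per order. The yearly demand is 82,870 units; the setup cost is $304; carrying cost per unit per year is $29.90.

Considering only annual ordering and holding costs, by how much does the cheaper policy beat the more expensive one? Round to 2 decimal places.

TC(Q) = (D/Q)S + (Q/2)H
TC(1,063) = (82,870/1,063)×304 + (1,063/2)×29.9 = $39,591.27
TC(1,825) = (82,870/1,825)×304 + (1,825/2)×29.9 = $41,087.85
Cheaper: Q = 1,063.  Difference = $1,496.58

$1,496.58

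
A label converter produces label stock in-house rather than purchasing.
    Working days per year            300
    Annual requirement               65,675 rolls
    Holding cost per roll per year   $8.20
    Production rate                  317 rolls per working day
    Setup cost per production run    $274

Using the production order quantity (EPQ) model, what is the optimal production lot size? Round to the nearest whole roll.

Daily demand d = 65,675/300 = 218.917; p = 317; 1 − d/p = 0.30941
EPQ = √(2DS / (H(1 − d/p)))
    = √(2 × 65,675 × 274 / (8.2 × 0.30941)) ≈ 3,766.30

3,766 rolls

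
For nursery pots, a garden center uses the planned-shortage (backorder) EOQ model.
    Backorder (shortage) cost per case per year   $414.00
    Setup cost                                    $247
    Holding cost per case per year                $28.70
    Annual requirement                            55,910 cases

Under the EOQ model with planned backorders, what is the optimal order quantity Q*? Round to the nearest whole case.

Q* = √(2DS/H) · √((H + b)/b)
   = √(2 × 55,910 × 247 / 28.7) · √((28.7 + 414) / 414)
   = 980.996 × 1.0341 ≈ 1,014.43

1,014 cases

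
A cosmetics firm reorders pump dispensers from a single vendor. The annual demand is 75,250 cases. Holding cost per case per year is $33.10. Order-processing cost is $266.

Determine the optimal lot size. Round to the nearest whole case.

1,100 cases

2DS/H = 2·75,250·266/33.1 = 1,209,456.19
EOQ = √1,209,456.19 ≈ 1,099.75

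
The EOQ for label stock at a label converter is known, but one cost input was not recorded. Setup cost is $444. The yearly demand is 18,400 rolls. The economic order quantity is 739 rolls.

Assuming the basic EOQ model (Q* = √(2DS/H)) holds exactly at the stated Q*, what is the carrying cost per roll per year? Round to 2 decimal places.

$29.92

From Q* = √(2DS/H) ⇒ Q*² = 2DS/H.
H = 2DS / Q² = 2 × 18,400 × 444 / 739² = 29.9186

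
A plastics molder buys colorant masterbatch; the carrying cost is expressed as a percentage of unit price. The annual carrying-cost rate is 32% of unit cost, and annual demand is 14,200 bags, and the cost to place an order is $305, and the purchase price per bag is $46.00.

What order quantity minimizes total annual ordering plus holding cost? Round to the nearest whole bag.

767 bags

Carrying cost H = $46 × 32% = $14.7200/bag/yr
Q* = √(2·D·S / H) = √(2·14,200·305 / 14.72) = √588,451.1 ≈ 767.11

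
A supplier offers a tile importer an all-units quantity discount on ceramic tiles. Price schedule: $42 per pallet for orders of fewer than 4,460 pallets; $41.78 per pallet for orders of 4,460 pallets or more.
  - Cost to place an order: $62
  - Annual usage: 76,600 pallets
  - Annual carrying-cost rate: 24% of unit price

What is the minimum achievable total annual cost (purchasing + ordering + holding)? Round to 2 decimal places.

H₁ = 24%×$42 = $10.0800;  H₂ = 24%×$41.78 = $10.0272
EOQ₁ = √(2×76,600×62/10.0800) = 970.72  (< 4,460, feasible at tier 1)
EOQ₂ = √(2×76,600×62/10.0272) = 973.27  (< 4,460 → use Q = 4,460 at tier-2 price)
TC(tier 1 (EOQ₁), Q≈970.7) = $3,226,984.88
TC(tier 2, Q≈4,460.0) = $3,223,773.50
Minimum at tier 2: $3,223,773.50

$3,223,773.50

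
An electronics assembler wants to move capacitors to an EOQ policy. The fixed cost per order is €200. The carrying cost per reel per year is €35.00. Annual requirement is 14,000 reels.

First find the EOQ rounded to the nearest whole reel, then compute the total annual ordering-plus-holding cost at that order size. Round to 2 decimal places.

Optimal lot size Q* = (2 × 14,000 × €200 / €35)^½ ≈ 400.00 → Q = 400 reels
Annual ordering cost = (D/Q)·S = (14,000/400) × 200 = €7,000.00
Annual holding cost  = (Q/2)·H = (400/2) × 35 = €7,000.00
Total = €7,000.00 + €7,000.00 = €14,000.00

€14,000.00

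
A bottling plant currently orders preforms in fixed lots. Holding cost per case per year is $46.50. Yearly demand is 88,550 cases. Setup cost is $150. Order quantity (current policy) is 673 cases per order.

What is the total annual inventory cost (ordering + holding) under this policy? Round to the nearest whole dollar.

$35,384

Orders/yr = 88,550/673 = 131.575; ordering cost = 131.575 × $150 = $19,736.26
Average inventory = 673/2 = 336.5; holding cost = 336.5 × $46.5 = $15,647.25
Total = $19,736.26 + $15,647.25 = $35,383.51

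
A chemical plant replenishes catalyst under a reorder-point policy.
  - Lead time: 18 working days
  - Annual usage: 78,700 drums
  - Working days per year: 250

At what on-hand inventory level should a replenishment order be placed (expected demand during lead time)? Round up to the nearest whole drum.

5,667 drums

Daily demand d = 78,700 / 250 = 314.800 drums/day
Demand during lead time = 314.800 × 18 = 5,666.40
Reorder point = 5,666.40 → round up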